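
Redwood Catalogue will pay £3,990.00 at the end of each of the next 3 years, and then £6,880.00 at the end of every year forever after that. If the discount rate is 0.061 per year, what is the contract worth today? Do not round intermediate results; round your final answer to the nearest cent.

£105076.15

PV of 3-year annuity: £3,990.00 × [1 − (1+0.061)^−3] / 0.061 = 10645.61575
Perpetuity value at year 3: £6,880.00 / 0.061 = 112786.88525
PV of perpetuity: 112786.88525 / (1+0.061)^3 = 94430.53529
Total PV = 10645.61575 + 94430.53529 = 105076.15103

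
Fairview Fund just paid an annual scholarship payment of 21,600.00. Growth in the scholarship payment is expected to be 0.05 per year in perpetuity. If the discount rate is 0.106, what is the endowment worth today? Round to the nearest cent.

D₁ = D₀ × (1 + g) = 21,600.00 × 1.05 = 22,680.0000
Growing perpetuity: P = D₁ / (r − g) = 22,680.0000 / (0.106 − 0.05) = 405,000.00

405000.00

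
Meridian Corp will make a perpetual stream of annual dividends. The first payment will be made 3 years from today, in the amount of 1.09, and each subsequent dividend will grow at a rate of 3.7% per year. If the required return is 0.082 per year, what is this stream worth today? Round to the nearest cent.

20.69

Value at end of year 2: C₁ / (r − g) = 1.09 / (0.082 − 0.037) = 24.2222
Discount to today: PV = 24.2222 / (1 + 0.082)^2 = 24.2222 / 1.170724 = 20.69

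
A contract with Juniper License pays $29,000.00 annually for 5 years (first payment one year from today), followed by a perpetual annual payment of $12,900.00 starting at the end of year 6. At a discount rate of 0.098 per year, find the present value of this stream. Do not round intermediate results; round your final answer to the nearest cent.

PV of 5-year annuity: $29,000.00 × [1 − (1+0.098)^−5] / 0.098 = 110496.81117
Perpetuity value at year 5: $12,900.00 / 0.098 = 131632.65306
PV of perpetuity: 131632.65306 / (1+0.098)^5 = 82480.62327
Total PV = 110496.81117 + 82480.62327 = 192977.43443

$192977.43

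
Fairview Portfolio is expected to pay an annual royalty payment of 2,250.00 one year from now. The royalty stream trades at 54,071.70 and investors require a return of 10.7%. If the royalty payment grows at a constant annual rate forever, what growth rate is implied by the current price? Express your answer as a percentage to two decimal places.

P = D₁/(r−g) ⇒ g = r − D₁/P = 0.107 − 2,250.00/54,071.70 = 0.065389

6.54%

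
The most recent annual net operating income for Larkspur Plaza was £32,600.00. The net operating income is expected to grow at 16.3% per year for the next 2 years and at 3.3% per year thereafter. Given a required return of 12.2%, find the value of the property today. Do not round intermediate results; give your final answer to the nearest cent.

D_1 = 37913.80000
D_2 = 44093.74940
Terminal value at year 2: TV = D_2×(1+g_2)/(r−g_2) = 45548.84313/0.089 = 511784.75427
P_0 = D_1/(1+r)^1 + D_2/(1+r)^2 + TV/(1+r)^2
    = 33791.26560 + 35026.06229 + 406538.45332 = 475355.78121

£475355.78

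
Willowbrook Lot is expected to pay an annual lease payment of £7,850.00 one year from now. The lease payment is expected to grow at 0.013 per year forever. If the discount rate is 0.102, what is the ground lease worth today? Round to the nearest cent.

Growing perpetuity: P = D₁ / (r − g) = £7,850.0000 / (0.102 − 0.013) = £88,202.25

£88202.25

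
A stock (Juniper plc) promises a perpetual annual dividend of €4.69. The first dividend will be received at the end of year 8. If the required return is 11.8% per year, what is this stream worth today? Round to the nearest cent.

€18.21

Value at end of year 7: C / r = €4.69 / 0.118 = €39.7458
Discount to today: PV = €39.7458 / (1 + 0.118)^7 = €39.7458 / 2.183195 = €18.21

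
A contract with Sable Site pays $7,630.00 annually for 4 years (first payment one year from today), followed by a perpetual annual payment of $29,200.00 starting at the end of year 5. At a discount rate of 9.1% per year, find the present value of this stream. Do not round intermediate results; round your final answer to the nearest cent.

$251151.47

PV of 4-year annuity: $7,630.00 × [1 − (1+0.091)^−4] / 0.091 = 24664.90257
Perpetuity value at year 4: $29,200.00 / 0.091 = 320879.12088
PV of perpetuity: 320879.12088 / (1+0.091)^4 = 226486.57108
Total PV = 24664.90257 + 226486.57108 = 251151.47365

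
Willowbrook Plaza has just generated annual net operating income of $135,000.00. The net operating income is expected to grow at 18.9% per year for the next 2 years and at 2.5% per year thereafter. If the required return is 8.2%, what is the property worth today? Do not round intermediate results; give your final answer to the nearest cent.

$3242885.01

D_1 = 160515.00000
D_2 = 190852.33500
Terminal value at year 2: TV = D_2×(1+g_2)/(r−g_2) = 195623.64338/0.057 = 3431993.74342
P_0 = D_1/(1+r)^1 + D_2/(1+r)^2 + TV/(1+r)^2
    = 148350.27726 + 163020.77603 + 2931513.95497 = 3242885.00827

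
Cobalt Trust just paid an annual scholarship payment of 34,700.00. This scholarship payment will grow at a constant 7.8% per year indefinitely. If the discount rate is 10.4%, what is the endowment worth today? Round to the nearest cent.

D₁ = D₀ × (1 + g) = 34,700.00 × 1.078 = 37,406.6000
Growing perpetuity: P = D₁ / (r − g) = 37,406.6000 / (0.104 − 0.078) = 1,438,715.38

1438715.38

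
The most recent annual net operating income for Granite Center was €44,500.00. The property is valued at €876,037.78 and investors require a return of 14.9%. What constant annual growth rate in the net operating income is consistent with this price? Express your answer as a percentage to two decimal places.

P = D₀(1+g)/(r−g) ⇒ P(r−g) = D₀(1+g) ⇒ g(P+D₀) = P·r − D₀
g = (P·r − D₀)/(P + D₀) = (€876,037.78×0.149 − €44,500.00) / (€876,037.78 + €44,500.00) = 0.093456

9.35%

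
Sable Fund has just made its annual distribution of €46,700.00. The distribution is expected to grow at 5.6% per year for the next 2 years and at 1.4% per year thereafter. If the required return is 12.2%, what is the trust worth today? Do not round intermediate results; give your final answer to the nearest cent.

D_1 = 49315.20000
D_2 = 52076.85120
Terminal value at year 2: TV = D_2×(1+g_2)/(r−g_2) = 52805.92712/0.108 = 488943.76960
P_0 = D_1/(1+r)^1 + D_2/(1+r)^2 + TV/(1+r)^2
    = 43952.94118 + 41367.47405 + 388394.61745 = 473715.03268

€473715.03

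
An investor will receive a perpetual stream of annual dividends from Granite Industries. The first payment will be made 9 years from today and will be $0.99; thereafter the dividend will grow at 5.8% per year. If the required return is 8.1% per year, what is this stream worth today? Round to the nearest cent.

Value at end of year 8: C₁ / (r − g) = $0.99 / (0.081 − 0.058) = $43.0435
Discount to today: PV = $43.0435 / (1 + 0.081)^8 = $43.0435 / 1.864685 = $23.08

$23.08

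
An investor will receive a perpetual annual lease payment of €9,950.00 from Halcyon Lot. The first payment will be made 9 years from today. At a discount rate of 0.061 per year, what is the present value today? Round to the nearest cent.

€101571.10

Value at end of year 8: C / r = €9,950.00 / 0.061 = €163,114.7541
Discount to today: PV = €163,114.7541 / (1 + 0.061)^8 = €163,114.7541 / 1.605917 = €101,571.10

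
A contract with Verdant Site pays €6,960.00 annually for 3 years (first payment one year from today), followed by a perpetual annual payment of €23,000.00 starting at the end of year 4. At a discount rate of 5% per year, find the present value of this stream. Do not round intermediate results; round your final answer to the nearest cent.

PV of 3-year annuity: €6,960.00 × [1 − (1+0.05)^−3] / 0.05 = 18953.80628
Perpetuity value at year 3: €23,000.00 / 0.05 = 460000.00000
PV of perpetuity: 460000.00000 / (1+0.05)^3 = 397365.29532
Total PV = 18953.80628 + 397365.29532 = 416319.10161

€416319.10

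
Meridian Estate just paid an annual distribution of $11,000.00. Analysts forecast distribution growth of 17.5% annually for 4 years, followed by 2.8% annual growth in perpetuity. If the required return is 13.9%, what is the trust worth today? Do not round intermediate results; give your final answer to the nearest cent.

D_1 = 12925.00000
D_2 = 15186.87500
D_3 = 17844.57812
D_4 = 20967.37930
Terminal value at year 4: TV = D_4×(1+g_2)/(r−g_2) = 21554.46592/0.111 = 194184.37763
P_0 = D_1/(1+r)^1 + D_2/(1+r)^2 + D_3/(1+r)^3 + D_4/(1+r)^4 + TV/(1+r)^4
    = 11347.67340 + 11706.33559 + 12076.33391 + 12458.02664 + 115377.03953 = 162965.40907

$162965.41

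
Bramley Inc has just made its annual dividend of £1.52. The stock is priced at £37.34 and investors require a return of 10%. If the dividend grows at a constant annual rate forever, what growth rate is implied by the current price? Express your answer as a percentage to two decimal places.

P = D₀(1+g)/(r−g) ⇒ P(r−g) = D₀(1+g) ⇒ g(P+D₀) = P·r − D₀
g = (P·r − D₀)/(P + D₀) = (£37.34×0.1 − £1.52) / (£37.34 + £1.52) = 0.056974

5.70%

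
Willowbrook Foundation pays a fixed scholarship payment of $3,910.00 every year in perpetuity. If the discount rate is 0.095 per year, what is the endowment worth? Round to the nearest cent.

Level perpetuity: PV = C / r = $3,910.00 / 0.095 = $41,157.89

$41157.89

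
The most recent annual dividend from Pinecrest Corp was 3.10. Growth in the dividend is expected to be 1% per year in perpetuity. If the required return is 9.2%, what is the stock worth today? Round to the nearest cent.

D₁ = D₀ × (1 + g) = 3.10 × 1.01 = 3.1310
Growing perpetuity: P = D₁ / (r − g) = 3.1310 / (0.092 − 0.01) = 38.18

38.18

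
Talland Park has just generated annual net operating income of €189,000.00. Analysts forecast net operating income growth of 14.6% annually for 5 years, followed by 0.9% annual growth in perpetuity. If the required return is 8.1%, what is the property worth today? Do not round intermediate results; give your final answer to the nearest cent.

€4676388.82

D_1 = 216594.00000
D_2 = 248216.72400
D_3 = 284456.36570
D_4 = 325986.99510
D_5 = 373581.09638
Terminal value at year 5: TV = D_5×(1+g_2)/(r−g_2) = 376943.32625/0.072 = 5235323.97567
P_0 = D_1/(1+r)^1 + D_2/(1+r)^2 + D_3/(1+r)^3 + D_4/(1+r)^4 + D_5/(1+r)^5 + TV/(1+r)^5
    = 200364.47734 + 212412.29512 + 225184.54228 + 238724.77841 + 253079.18229 + 3546623.54069 = 4676388.81613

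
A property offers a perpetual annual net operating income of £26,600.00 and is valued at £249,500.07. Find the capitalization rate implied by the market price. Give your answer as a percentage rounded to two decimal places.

10.66%

P = C/r ⇒ r = C/P = £26,600.00/£249,500.07 = 0.106613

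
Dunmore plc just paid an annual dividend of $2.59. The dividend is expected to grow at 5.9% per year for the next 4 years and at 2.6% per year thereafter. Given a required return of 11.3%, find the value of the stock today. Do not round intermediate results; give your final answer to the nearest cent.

D_1 = 2.74281
D_2 = 2.90464
D_3 = 3.07601
D_4 = 3.25749
Terminal value at year 4: TV = D_4×(1+g_2)/(r−g_2) = 3.34219/0.087 = 38.41596
P_0 = D_1/(1+r)^1 + D_2/(1+r)^2 + D_3/(1+r)^3 + D_4/(1+r)^4 + TV/(1+r)^4
    = 2.46434 + 2.34478 + 2.23101 + 2.12277 + 25.03405 = 34.19695

$34.20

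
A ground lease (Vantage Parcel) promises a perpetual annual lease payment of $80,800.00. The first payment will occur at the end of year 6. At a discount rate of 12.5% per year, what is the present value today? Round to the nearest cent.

$358706.08

Value at end of year 5: C / r = $80,800.00 / 0.125 = $646,400.0000
Discount to today: PV = $646,400.0000 / (1 + 0.125)^5 = $646,400.0000 / 1.802032 = $358,706.08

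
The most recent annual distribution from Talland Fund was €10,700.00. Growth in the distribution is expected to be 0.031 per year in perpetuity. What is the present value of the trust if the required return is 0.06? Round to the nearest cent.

€380403.45

D₁ = D₀ × (1 + g) = €10,700.00 × 1.031 = €11,031.7000
Growing perpetuity: P = D₁ / (r − g) = €11,031.7000 / (0.06 − 0.031) = €380,403.45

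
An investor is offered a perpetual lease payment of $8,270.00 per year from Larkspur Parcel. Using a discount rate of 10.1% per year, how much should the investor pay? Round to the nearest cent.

$81881.19

Level perpetuity: PV = C / r = $8,270.00 / 0.101 = $81,881.19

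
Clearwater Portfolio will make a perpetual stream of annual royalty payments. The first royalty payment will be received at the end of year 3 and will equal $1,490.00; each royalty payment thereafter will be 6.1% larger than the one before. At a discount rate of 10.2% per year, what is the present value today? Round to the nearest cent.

$29925.35

Value at end of year 2: C₁ / (r − g) = $1,490.00 / (0.102 − 0.061) = $36,341.4634
Discount to today: PV = $36,341.4634 / (1 + 0.102)^2 = $36,341.4634 / 1.214404 = $29,925.35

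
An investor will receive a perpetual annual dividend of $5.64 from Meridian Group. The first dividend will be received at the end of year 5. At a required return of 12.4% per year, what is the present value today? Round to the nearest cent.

Value at end of year 4: C / r = $5.64 / 0.124 = $45.4839
Discount to today: PV = $45.4839 / (1 + 0.124)^4 = $45.4839 / 1.596119 = $28.50

$28.50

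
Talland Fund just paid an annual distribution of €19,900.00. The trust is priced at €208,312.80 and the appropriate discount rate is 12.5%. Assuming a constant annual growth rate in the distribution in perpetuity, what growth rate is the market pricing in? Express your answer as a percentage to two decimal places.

P = D₀(1+g)/(r−g) ⇒ P(r−g) = D₀(1+g) ⇒ g(P+D₀) = P·r − D₀
g = (P·r − D₀)/(P + D₀) = (€208,312.80×0.125 − €19,900.00) / (€208,312.80 + €19,900.00) = 0.026901

2.69%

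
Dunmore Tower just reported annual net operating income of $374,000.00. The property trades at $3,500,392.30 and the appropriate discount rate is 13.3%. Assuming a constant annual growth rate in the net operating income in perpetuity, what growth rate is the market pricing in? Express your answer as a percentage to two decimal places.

P = D₀(1+g)/(r−g) ⇒ P(r−g) = D₀(1+g) ⇒ g(P+D₀) = P·r − D₀
g = (P·r − D₀)/(P + D₀) = ($3,500,392.30×0.133 − $374,000.00) / ($3,500,392.30 + $374,000.00) = 0.023630

2.36%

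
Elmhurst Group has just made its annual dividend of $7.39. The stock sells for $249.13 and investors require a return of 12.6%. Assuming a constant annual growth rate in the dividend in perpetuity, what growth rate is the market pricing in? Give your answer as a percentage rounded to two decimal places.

P = D₀(1+g)/(r−g) ⇒ P(r−g) = D₀(1+g) ⇒ g(P+D₀) = P·r − D₀
g = (P·r − D₀)/(P + D₀) = ($249.13×0.126 − $7.39) / ($249.13 + $7.39) = 0.093561

9.36%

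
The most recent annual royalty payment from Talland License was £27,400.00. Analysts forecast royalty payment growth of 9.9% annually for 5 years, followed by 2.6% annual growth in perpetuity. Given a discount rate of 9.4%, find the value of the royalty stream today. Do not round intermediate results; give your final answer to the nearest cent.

£561841.70

D_1 = 30112.60000
D_2 = 33093.74740
D_3 = 36370.02839
D_4 = 39970.66120
D_5 = 43927.75666
Terminal value at year 5: TV = D_5×(1+g_2)/(r−g_2) = 45069.87834/0.068 = 662792.32847
P_0 = D_1/(1+r)^1 + D_2/(1+r)^2 + D_3/(1+r)^3 + D_4/(1+r)^4 + D_5/(1+r)^5 + TV/(1+r)^5
    = 27525.22852 + 27651.02938 + 27777.40520 + 27904.35861 + 28031.89224 + 422951.78583 = 561841.69977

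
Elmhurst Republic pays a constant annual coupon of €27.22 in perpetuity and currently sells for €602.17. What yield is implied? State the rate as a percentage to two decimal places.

P = C/r ⇒ r = C/P = €27.22/€602.17 = 0.045203

4.52%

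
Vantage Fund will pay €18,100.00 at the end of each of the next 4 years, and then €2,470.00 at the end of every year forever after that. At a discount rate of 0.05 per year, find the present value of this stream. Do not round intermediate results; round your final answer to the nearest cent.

€104823.21

PV of 4-year annuity: €18,100.00 × [1 − (1+0.05)^−4] / 0.05 = 64181.70413
Perpetuity value at year 4: €2,470.00 / 0.05 = 49400.00000
PV of perpetuity: 49400.00000 / (1+0.05)^4 = 40641.50225
Total PV = 64181.70413 + 40641.50225 = 104823.20638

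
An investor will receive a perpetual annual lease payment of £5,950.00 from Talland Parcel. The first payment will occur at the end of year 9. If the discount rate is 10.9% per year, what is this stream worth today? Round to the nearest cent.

Value at end of year 8: C / r = £5,950.00 / 0.109 = £54,587.1560
Discount to today: PV = £54,587.1560 / (1 + 0.109)^8 = £54,587.1560 / 2.287981 = £23,858.22

£23858.22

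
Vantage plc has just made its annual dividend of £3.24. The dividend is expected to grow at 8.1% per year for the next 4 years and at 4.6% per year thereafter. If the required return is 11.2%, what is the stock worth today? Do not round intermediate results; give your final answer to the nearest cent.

£57.94

D_1 = 3.50244
D_2 = 3.78614
D_3 = 4.09281
D_4 = 4.42433
Terminal value at year 4: TV = D_4×(1+g_2)/(r−g_2) = 4.62785/0.066 = 70.11897
P_0 = D_1/(1+r)^1 + D_2/(1+r)^2 + D_3/(1+r)^3 + D_4/(1+r)^4 + TV/(1+r)^4
    = 3.14968 + 3.06187 + 2.97651 + 2.89353 + 45.85813 = 57.93973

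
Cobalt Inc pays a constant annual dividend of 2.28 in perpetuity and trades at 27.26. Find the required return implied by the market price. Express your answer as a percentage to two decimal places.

8.36%

P = C/r ⇒ r = C/P = 2.28/27.26 = 0.083639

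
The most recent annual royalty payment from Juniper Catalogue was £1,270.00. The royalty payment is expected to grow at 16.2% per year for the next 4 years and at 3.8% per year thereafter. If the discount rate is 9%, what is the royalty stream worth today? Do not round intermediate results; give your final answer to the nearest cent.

D_1 = 1475.74000
D_2 = 1714.80988
D_3 = 1992.60908
D_4 = 2315.41175
Terminal value at year 4: TV = D_4×(1+g_2)/(r−g_2) = 2403.39740/0.052 = 46219.18073
P_0 = D_1/(1+r)^1 + D_2/(1+r)^2 + D_3/(1+r)^3 + D_4/(1+r)^4 + TV/(1+r)^4
    = 1353.88991 + 1443.32117 + 1538.65981 + 1640.29606 + 32742.83287 = 38718.99982

£38719.00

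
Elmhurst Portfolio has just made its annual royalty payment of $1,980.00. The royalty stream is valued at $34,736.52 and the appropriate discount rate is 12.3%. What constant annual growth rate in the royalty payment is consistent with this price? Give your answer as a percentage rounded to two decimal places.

P = D₀(1+g)/(r−g) ⇒ P(r−g) = D₀(1+g) ⇒ g(P+D₀) = P·r − D₀
g = (P·r − D₀)/(P + D₀) = ($34,736.52×0.123 − $1,980.00) / ($34,736.52 + $1,980.00) = 0.062440

6.24%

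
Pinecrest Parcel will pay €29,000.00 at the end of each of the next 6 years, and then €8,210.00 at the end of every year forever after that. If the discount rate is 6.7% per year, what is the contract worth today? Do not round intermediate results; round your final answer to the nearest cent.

€222558.14

PV of 6-year annuity: €29,000.00 × [1 − (1+0.067)^−6] / 0.067 = 139519.19628
Perpetuity value at year 6: €8,210.00 / 0.067 = 122537.31343
PV of perpetuity: 122537.31343 / (1+0.067)^6 = 83038.94787
Total PV = 139519.19628 + 83038.94787 = 222558.14414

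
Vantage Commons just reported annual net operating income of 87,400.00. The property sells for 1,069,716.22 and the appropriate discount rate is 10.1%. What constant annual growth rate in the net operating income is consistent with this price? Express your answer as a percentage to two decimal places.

1.78%

P = D₀(1+g)/(r−g) ⇒ P(r−g) = D₀(1+g) ⇒ g(P+D₀) = P·r − D₀
g = (P·r − D₀)/(P + D₀) = (1,069,716.22×0.101 − 87,400.00) / (1,069,716.22 + 87,400.00) = 0.017839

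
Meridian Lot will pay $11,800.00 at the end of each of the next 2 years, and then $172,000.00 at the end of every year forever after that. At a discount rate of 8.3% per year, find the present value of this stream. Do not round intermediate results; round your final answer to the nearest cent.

$1787780.90

PV of 2-year annuity: $11,800.00 × [1 − (1+0.083)^−2] / 0.083 = 20956.28828
Perpetuity value at year 2: $172,000.00 / 0.083 = 2072289.15663
PV of perpetuity: 2072289.15663 / (1+0.083)^2 = 1766824.61565
Total PV = 20956.28828 + 1766824.61565 = 1787780.90393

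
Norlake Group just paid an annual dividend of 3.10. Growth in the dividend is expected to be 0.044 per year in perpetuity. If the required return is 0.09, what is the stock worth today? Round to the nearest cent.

70.36

D₁ = D₀ × (1 + g) = 3.10 × 1.044 = 3.2364
Growing perpetuity: P = D₁ / (r − g) = 3.2364 / (0.09 − 0.044) = 70.36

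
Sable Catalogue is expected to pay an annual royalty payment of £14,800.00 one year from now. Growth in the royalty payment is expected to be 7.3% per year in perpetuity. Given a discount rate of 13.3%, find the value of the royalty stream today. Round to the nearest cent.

£246666.67

Growing perpetuity: P = D₁ / (r − g) = £14,800.0000 / (0.133 − 0.073) = £246,666.67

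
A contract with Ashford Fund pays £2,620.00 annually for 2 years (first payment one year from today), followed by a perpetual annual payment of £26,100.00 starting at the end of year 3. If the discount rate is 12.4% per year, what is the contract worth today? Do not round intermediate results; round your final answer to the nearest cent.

PV of 2-year annuity: £2,620.00 × [1 − (1+0.124)^−2] / 0.124 = 4404.76944
Perpetuity value at year 2: £26,100.00 / 0.124 = 210483.87097
PV of perpetuity: 210483.87097 / (1+0.124)^2 = 166604.29751
Total PV = 4404.76944 + 166604.29751 = 171009.06695

£171009.07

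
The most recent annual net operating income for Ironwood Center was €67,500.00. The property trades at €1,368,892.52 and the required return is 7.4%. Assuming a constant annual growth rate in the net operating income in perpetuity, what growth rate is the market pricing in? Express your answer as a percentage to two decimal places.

P = D₀(1+g)/(r−g) ⇒ P(r−g) = D₀(1+g) ⇒ g(P+D₀) = P·r − D₀
g = (P·r − D₀)/(P + D₀) = (€1,368,892.52×0.074 − €67,500.00) / (€1,368,892.52 + €67,500.00) = 0.023530

2.35%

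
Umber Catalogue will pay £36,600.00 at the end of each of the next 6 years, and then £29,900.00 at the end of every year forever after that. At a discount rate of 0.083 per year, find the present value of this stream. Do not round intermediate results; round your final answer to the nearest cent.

PV of 6-year annuity: £36,600.00 × [1 − (1+0.083)^−6] / 0.083 = 167668.49860
Perpetuity value at year 6: £29,900.00 / 0.083 = 360240.96386
PV of perpetuity: 360240.96386 / (1+0.083)^6 = 223265.87893
Total PV = 167668.49860 + 223265.87893 = 390934.37753

£390934.38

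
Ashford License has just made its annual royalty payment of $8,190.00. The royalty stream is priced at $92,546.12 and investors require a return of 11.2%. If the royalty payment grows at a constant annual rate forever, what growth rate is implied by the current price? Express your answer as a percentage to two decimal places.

P = D₀(1+g)/(r−g) ⇒ P(r−g) = D₀(1+g) ⇒ g(P+D₀) = P·r − D₀
g = (P·r − D₀)/(P + D₀) = ($92,546.12×0.112 − $8,190.00) / ($92,546.12 + $8,190.00) = 0.021593

2.16%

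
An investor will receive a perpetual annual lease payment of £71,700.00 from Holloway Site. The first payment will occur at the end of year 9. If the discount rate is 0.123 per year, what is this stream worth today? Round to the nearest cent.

Value at end of year 8: C / r = £71,700.00 / 0.123 = £582,926.8293
Discount to today: PV = £582,926.8293 / (1 + 0.123)^8 = £582,926.8293 / 2.529520 = £230,449.62

£230449.62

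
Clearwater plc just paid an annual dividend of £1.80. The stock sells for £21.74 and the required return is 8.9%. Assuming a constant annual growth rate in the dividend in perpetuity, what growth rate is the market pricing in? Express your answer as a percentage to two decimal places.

0.57%

P = D₀(1+g)/(r−g) ⇒ P(r−g) = D₀(1+g) ⇒ g(P+D₀) = P·r − D₀
g = (P·r − D₀)/(P + D₀) = (£21.74×0.089 − £1.80) / (£21.74 + £1.80) = 0.005729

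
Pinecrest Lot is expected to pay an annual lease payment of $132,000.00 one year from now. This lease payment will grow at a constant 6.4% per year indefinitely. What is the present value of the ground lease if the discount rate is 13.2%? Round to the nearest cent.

$1941176.47

Growing perpetuity: P = D₁ / (r − g) = $132,000.0000 / (0.132 − 0.064) = $1,941,176.47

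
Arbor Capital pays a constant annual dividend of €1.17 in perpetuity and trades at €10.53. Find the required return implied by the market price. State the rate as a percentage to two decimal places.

P = C/r ⇒ r = C/P = €1.17/€10.53 = 0.111111

11.11%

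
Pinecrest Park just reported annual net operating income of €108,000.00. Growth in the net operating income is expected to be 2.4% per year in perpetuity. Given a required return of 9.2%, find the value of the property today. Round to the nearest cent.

€1626352.94

D₁ = D₀ × (1 + g) = €108,000.00 × 1.024 = €110,592.0000
Growing perpetuity: P = D₁ / (r − g) = €110,592.0000 / (0.092 − 0.024) = €1,626,352.94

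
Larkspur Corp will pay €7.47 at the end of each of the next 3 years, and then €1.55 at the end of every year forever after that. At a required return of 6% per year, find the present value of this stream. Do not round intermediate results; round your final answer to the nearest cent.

€41.66

PV of 3-year annuity: €7.47 × [1 − (1+0.06)^−3] / 0.06 = 19.96740
Perpetuity value at year 3: €1.55 / 0.06 = 25.83333
PV of perpetuity: 25.83333 / (1+0.06)^3 = 21.69016
Total PV = 19.96740 + 21.69016 = 41.65756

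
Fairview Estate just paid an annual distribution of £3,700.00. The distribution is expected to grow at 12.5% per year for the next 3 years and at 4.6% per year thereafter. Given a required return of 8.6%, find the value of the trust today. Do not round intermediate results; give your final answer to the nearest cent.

£119474.20

D_1 = 4162.50000
D_2 = 4682.81250
D_3 = 5268.16406
Terminal value at year 3: TV = D_3×(1+g_2)/(r−g_2) = 5510.49961/0.04 = 137762.49023
P_0 = D_1/(1+r)^1 + D_2/(1+r)^2 + D_3/(1+r)^3 + TV/(1+r)^3
    = 3832.87293 + 3970.51754 + 4113.10518 + 107557.70052 = 119474.19617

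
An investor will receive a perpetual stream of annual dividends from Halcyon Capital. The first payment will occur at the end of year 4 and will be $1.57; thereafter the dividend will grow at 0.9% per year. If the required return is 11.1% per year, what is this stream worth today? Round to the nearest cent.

Value at end of year 3: C₁ / (r − g) = $1.57 / (0.111 − 0.009) = $15.3922
Discount to today: PV = $15.3922 / (1 + 0.111)^3 = $15.3922 / 1.371331 = $11.22

$11.22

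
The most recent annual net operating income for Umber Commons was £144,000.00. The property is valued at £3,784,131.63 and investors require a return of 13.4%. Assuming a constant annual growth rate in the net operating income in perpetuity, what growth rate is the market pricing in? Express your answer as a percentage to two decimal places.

P = D₀(1+g)/(r−g) ⇒ P(r−g) = D₀(1+g) ⇒ g(P+D₀) = P·r − D₀
g = (P·r − D₀)/(P + D₀) = (£3,784,131.63×0.134 − £144,000.00) / (£3,784,131.63 + £144,000.00) = 0.092429

9.24%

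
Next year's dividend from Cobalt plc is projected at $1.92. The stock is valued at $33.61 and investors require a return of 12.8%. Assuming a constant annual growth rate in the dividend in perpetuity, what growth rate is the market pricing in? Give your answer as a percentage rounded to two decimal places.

7.09%

P = D₁/(r−g) ⇒ g = r − D₁/P = 0.128 − $1.92/$33.61 = 0.070874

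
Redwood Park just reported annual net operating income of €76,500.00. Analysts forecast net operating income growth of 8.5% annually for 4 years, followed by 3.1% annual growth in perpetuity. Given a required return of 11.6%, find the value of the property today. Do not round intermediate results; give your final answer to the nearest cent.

€1114348.96

D_1 = 83002.50000
D_2 = 90057.71250
D_3 = 97712.61806
D_4 = 106018.19060
Terminal value at year 4: TV = D_4×(1+g_2)/(r−g_2) = 109304.75451/0.085 = 1285938.28831
P_0 = D_1/(1+r)^1 + D_2/(1+r)^2 + D_3/(1+r)^3 + D_4/(1+r)^4 + TV/(1+r)^4
    = 74375.00000 + 72309.02778 + 70300.44367 + 68347.65357 + 829016.83331 = 1114348.95833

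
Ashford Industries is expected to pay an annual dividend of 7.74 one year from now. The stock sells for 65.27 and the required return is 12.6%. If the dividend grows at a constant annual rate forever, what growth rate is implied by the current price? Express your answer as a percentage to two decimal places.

0.74%

P = D₁/(r−g) ⇒ g = r − D₁/P = 0.126 − 7.74/65.27 = 0.007416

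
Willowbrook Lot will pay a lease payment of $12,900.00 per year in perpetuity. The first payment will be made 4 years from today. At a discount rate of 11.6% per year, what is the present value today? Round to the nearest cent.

$80009.05

Value at end of year 3: C / r = $12,900.00 / 0.116 = $111,206.8966
Discount to today: PV = $111,206.8966 / (1 + 0.116)^3 = $111,206.8966 / 1.389929 = $80,009.05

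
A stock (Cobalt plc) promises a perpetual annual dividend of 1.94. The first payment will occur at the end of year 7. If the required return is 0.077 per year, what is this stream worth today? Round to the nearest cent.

16.14

Value at end of year 6: C / r = 1.94 / 0.077 = 25.1948
Discount to today: PV = 25.1948 / (1 + 0.077)^6 = 25.1948 / 1.560609 = 16.14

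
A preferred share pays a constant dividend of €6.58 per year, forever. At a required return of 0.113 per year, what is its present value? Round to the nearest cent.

Level perpetuity: PV = C / r = €6.58 / 0.113 = €58.23

€58.23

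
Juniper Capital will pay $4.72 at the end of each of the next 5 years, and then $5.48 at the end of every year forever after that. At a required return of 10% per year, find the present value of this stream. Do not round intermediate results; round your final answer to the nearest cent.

$51.92

PV of 5-year annuity: $4.72 × [1 − (1+0.1)^−5] / 0.1 = 17.89251
Perpetuity value at year 5: $5.48 / 0.1 = 54.80000
PV of perpetuity: 54.80000 / (1+0.1)^5 = 34.02649
Total PV = 17.89251 + 34.02649 = 51.91900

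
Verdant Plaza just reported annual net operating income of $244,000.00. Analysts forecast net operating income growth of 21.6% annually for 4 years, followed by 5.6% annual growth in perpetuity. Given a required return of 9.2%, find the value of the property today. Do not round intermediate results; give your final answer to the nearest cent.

$12291483.85

D_1 = 296704.00000
D_2 = 360792.06400
D_3 = 438723.14982
D_4 = 533487.35019
Terminal value at year 4: TV = D_4×(1+g_2)/(r−g_2) = 563362.64180/0.036 = 15648962.27212
P_0 = D_1/(1+r)^1 + D_2/(1+r)^2 + D_3/(1+r)^3 + D_4/(1+r)^4 + TV/(1+r)^4
    = 271706.95971 + 302560.13096 + 336916.77586 + 375174.72477 + 11005125.25993 = 12291483.85122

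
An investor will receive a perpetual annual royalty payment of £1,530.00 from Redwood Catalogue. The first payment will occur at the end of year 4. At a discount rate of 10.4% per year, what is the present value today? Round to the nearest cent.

Value at end of year 3: C / r = £1,530.00 / 0.104 = £14,711.5385
Discount to today: PV = £14,711.5385 / (1 + 0.104)^3 = £14,711.5385 / 1.345573 = £10,933.29

£10933.29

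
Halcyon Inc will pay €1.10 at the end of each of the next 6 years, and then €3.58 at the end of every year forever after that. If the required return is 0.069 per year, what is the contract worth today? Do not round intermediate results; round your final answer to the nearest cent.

€40.03

PV of 6-year annuity: €1.10 × [1 − (1+0.069)^−6] / 0.069 = 5.25942
Perpetuity value at year 6: €3.58 / 0.069 = 51.88406
PV of perpetuity: 51.88406 / (1+0.069)^6 = 34.76704
Total PV = 5.25942 + 34.76704 = 40.02646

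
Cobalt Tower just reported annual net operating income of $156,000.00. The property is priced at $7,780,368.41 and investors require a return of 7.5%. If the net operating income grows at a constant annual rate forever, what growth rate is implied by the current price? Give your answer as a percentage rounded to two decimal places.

5.39%

P = D₀(1+g)/(r−g) ⇒ P(r−g) = D₀(1+g) ⇒ g(P+D₀) = P·r − D₀
g = (P·r − D₀)/(P + D₀) = ($7,780,368.41×0.075 − $156,000.00) / ($7,780,368.41 + $156,000.00) = 0.053869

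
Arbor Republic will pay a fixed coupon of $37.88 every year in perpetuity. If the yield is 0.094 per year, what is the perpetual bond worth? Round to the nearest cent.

Level perpetuity: PV = C / r = $37.88 / 0.094 = $402.98

$402.98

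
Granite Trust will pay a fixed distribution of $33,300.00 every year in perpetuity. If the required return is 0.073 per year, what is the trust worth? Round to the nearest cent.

Level perpetuity: PV = C / r = $33,300.00 / 0.073 = $456,164.38

$456164.38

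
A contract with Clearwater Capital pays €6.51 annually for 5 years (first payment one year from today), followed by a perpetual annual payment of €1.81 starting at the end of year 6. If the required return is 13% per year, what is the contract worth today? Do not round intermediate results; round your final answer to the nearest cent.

€30.45

PV of 5-year annuity: €6.51 × [1 − (1+0.13)^−5] / 0.13 = 22.89718
Perpetuity value at year 5: €1.81 / 0.13 = 13.92308
PV of perpetuity: 13.92308 / (1+0.13)^5 = 7.55689
Total PV = 22.89718 + 7.55689 = 30.45406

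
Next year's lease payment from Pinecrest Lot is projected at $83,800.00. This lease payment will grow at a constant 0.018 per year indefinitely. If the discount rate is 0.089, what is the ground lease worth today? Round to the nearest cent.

Growing perpetuity: P = D₁ / (r − g) = $83,800.0000 / (0.089 − 0.018) = $1,180,281.69

$1180281.69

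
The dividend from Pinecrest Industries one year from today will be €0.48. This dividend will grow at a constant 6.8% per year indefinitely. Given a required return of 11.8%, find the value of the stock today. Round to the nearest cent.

€9.60

Growing perpetuity: P = D₁ / (r − g) = €0.4800 / (0.118 − 0.068) = €9.60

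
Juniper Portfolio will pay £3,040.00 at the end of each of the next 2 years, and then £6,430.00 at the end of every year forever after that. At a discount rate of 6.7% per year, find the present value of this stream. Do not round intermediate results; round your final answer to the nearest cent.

PV of 2-year annuity: £3,040.00 × [1 − (1+0.067)^−2] / 0.067 = 5519.31551
Perpetuity value at year 2: £6,430.00 / 0.067 = 95970.14925
PV of perpetuity: 95970.14925 / (1+0.067)^2 = 84296.07072
Total PV = 5519.31551 + 84296.07072 = 89815.38623

£89815.39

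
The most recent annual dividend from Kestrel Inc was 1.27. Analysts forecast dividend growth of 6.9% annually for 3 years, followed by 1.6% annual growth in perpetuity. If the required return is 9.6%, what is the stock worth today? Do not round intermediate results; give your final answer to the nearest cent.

D_1 = 1.35763
D_2 = 1.45131
D_3 = 1.55145
Terminal value at year 3: TV = D_3×(1+g_2)/(r−g_2) = 1.57627/0.08 = 19.70337
P_0 = D_1/(1+r)^1 + D_2/(1+r)^2 + D_3/(1+r)^3 + TV/(1+r)^3
    = 1.23871 + 1.20820 + 1.17843 + 14.96611 = 18.59145

18.59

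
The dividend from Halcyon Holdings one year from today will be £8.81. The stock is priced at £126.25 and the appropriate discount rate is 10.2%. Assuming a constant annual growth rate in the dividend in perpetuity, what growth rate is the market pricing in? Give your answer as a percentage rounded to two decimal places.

P = D₁/(r−g) ⇒ g = r − D₁/P = 0.102 − £8.81/£126.25 = 0.032218

3.22%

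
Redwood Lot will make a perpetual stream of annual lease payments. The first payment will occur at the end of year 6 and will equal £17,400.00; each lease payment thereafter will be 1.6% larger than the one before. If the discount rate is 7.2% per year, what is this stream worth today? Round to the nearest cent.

£219476.13

Value at end of year 5: C₁ / (r − g) = £17,400.00 / (0.072 − 0.016) = £310,714.2857
Discount to today: PV = £310,714.2857 / (1 + 0.072)^5 = £310,714.2857 / 1.415709 = £219,476.13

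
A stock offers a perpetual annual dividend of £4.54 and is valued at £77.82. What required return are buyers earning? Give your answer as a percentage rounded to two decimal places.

P = C/r ⇒ r = C/P = £4.54/£77.82 = 0.058340

5.83%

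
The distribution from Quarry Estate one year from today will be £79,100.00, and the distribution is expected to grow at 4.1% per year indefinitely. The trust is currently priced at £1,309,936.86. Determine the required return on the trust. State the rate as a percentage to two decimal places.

P = D₁/(r − g) ⇒ r = D₁/P + g = £79,100.0000/£1,309,936.86 + 0.041 = 0.060385 + 0.041 = 0.101385

10.14%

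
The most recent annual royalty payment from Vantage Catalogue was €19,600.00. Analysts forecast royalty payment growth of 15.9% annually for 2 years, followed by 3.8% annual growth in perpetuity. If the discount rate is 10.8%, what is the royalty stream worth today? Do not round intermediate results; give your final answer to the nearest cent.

€359959.46

D_1 = 22716.40000
D_2 = 26328.30760
Terminal value at year 2: TV = D_2×(1+g_2)/(r−g_2) = 27328.78329/0.07 = 390411.18984
P_0 = D_1/(1+r)^1 + D_2/(1+r)^2 + TV/(1+r)^2
    = 20502.16606 + 21445.85782 + 318011.43459 = 359959.45848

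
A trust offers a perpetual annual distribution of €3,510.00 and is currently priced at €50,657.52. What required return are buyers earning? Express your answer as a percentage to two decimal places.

6.93%

P = C/r ⇒ r = C/P = €3,510.00/€50,657.52 = 0.069289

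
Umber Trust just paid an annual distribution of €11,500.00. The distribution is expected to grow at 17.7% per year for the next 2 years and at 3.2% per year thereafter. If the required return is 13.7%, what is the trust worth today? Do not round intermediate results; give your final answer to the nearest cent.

€145349.17

D_1 = 13535.50000
D_2 = 15931.28350
Terminal value at year 2: TV = D_2×(1+g_2)/(r−g_2) = 16441.08457/0.105 = 156581.75783
P_0 = D_1/(1+r)^1 + D_2/(1+r)^2 + TV/(1+r)^2
    = 11904.57344 + 12323.37989 + 121121.21951 = 145349.17284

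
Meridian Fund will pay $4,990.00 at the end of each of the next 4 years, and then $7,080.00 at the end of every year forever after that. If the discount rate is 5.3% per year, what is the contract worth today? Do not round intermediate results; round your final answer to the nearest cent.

$126225.22

PV of 4-year annuity: $4,990.00 × [1 − (1+0.053)^−4] / 0.053 = 17571.67883
Perpetuity value at year 4: $7,080.00 / 0.053 = 133584.90566
PV of perpetuity: 133584.90566 / (1+0.053)^4 = 108653.54572
Total PV = 17571.67883 + 108653.54572 = 126225.22455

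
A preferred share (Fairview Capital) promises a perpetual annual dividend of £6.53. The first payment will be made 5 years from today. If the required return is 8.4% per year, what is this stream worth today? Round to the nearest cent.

£56.30

Value at end of year 4: C / r = £6.53 / 0.084 = £77.7381
Discount to today: PV = £77.7381 / (1 + 0.084)^4 = £77.7381 / 1.380757 = £56.30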